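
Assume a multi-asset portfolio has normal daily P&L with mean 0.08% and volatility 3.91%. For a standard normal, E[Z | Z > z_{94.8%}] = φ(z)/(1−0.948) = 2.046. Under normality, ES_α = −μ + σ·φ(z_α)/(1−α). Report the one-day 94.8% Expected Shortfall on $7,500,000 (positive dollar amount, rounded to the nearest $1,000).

$594,000

ES = −(0.08%) + 3.91% × 2.046 = 7.920%.
On $7,500,000: 0.07920 × $7,500,000 = $594,000.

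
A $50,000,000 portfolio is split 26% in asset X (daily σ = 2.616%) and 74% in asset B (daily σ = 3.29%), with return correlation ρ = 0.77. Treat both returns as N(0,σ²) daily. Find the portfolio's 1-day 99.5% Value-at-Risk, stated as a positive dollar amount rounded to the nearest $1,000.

$3,851,000

σ_p² = 0.26²·2.616² + 0.74²·3.29² + 2·0.77·0.26·0.74·2.616·3.29 = 8.9400 (%²).
σ_p = √8.9400 = 2.990%.
At 99.5%, z = 2.576.
VaR = 2.576 × 2.990% = 7.702%; on $50,000,000 that is $3,851,000.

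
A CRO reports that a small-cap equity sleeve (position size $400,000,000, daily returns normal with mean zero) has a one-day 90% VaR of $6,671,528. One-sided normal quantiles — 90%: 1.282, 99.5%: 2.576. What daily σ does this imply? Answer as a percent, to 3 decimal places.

1.301%

VaR as a fraction: $6,671,528 / $400,000,000 = 1.668%.
σ = VaR / z = 1.668% / 1.282 = 1.301%.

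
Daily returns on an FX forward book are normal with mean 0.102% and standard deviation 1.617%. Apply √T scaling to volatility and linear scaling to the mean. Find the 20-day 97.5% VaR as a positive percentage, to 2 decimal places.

12.13%

At 97.5%, z = 1.960.
σ_{20d} = 1.617% × √20 = 7.231%; μ_{20d} = 20 × 0.102% = 2.040%.
VaR = −(2.040%) + 1.960 × 7.231% = 12.133%.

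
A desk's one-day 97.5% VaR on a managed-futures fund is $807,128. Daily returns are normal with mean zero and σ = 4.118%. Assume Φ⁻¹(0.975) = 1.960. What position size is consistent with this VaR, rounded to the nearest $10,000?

VaR as a fraction of value: z·σ = 1.960 × 4.118% = 8.07128%.
Position = $807,128 / 0.0807128 = $10,000,000.

$10,000,000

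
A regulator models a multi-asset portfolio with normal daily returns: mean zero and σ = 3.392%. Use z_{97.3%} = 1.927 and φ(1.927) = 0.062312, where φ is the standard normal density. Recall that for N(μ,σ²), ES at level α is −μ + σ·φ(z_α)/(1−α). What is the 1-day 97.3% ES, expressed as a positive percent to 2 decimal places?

7.83%

Tail multiplier: φ(z)/(1−α) = 0.062312 / 0.027 = 2.308.
ES = 3.392% × 2.308 = 7.829%.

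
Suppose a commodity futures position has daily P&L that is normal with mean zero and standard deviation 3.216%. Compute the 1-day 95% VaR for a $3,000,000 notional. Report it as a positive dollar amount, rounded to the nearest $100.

$158,700

At 95% one-sided, z = 1.645.
VaR = z·σ = 1.645 × 3.216% = 5.290%.
On $3,000,000: 0.05290 × $3,000,000 = $158,700.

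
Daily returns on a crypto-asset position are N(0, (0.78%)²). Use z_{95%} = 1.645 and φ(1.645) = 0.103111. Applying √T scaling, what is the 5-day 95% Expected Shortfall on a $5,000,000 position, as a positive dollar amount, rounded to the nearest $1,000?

σ_{5d} = 0.78% × √5 = 1.744%.
ES multiplier = φ(z)/(1−α) = 0.103111/0.05 = 2.062.
ES = 1.744% × 2.062 = 3.596%; on $5,000,000: $179,800.

$180,000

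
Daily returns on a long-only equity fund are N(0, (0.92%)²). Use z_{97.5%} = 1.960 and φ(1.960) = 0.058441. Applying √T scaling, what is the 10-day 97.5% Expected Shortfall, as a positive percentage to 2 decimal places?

6.80%

σ_{10d} = 0.92% × √10 = 2.909%.
ES multiplier = φ(z)/(1−α) = 0.058441/0.025 = 2.338.
ES = 2.909% × 2.338 = 6.801%.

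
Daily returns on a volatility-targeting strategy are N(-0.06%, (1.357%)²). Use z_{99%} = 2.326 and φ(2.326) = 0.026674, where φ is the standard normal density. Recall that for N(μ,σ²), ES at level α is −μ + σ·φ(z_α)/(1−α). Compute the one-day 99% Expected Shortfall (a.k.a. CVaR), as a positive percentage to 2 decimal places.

3.68%

Tail multiplier: φ(z)/(1−α) = 0.026674 / 0.01 = 2.667.
ES = −(-0.06%) + 1.357% × 2.667 = 3.679%.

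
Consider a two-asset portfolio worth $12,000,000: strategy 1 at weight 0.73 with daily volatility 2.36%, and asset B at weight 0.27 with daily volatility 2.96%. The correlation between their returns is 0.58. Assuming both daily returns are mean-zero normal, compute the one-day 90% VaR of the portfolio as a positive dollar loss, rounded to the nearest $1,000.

$351,000

σ_p² = 0.73²·2.36² + 0.27²·2.96² + 2·0.58·0.73·0.27·2.36·2.96 = 5.2039 (%²).
σ_p = √5.2039 = 2.281%.
At 90%, z = 1.282.
VaR = 1.282 × 2.281% = 2.924%; on $12,000,000 that is $350,880.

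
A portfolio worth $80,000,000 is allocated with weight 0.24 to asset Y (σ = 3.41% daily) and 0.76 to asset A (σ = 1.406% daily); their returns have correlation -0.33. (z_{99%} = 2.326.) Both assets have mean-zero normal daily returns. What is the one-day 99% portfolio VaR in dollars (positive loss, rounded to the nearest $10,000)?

σ_p² = 0.24²·3.41² + 0.76²·1.406² + 2·-0.33·0.24·0.76·3.41·1.406 = 1.2344 (%²).
σ_p = √1.2344 = 1.111%.
VaR = 2.326 × 1.111% = 2.584%; on $80,000,000 that is $2,067,200.

$2,070,000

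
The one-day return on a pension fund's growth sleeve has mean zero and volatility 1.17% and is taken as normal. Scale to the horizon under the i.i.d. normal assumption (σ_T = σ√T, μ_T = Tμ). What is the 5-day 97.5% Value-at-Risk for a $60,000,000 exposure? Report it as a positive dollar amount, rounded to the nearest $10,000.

At 97.5%, z = 1.960.
σ_{5d} = 1.17% × √5 = 2.616%.
VaR = 1.960 × 2.616% = 5.127%.
On $60,000,000: 0.05127 × $60,000,000 = $3,076,200.

$3,080,000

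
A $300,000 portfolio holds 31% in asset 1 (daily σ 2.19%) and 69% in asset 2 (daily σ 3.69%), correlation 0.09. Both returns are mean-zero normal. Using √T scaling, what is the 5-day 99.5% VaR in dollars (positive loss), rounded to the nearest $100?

$46,500

σ_p = √(0.31²·2.19² + 0.69²·3.69² + 2·0.09·0.31·0.69·2.19·3.69) = 2.693%.
σ_{5d} = 2.693% × √5 = 6.022%.
z(99.5%) = 2.576.
VaR = 2.576 × 6.022% = 15.513%; on $300,000 that is $46,539.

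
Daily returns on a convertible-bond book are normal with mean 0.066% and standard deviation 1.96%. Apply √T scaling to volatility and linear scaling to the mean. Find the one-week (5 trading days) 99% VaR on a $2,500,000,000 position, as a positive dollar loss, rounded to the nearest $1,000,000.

At 99%, z = 2.326.
σ_{5d} = 1.96% × √5 = 4.383%; μ_{5d} = 5 × 0.066% = 0.330%.
VaR = −(0.330%) + 2.326 × 4.383% = 9.865%.
On $2,500,000,000: 0.09865 × $2,500,000,000 = $246,625,000.

$247,000,000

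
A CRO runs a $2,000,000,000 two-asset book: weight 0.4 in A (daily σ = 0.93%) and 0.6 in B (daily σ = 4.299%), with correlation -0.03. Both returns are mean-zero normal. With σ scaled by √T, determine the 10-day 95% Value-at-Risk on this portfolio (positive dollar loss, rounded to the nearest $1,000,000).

$270,000,000

σ_p = √(0.4²·0.93² + 0.6²·4.299² + 2·-0.03·0.4·0.6·0.93·4.299) = 2.595%.
σ_{10d} = 2.595% × √10 = 8.206%.
z(95%) = 1.645.
VaR = 1.645 × 8.206% = 13.499%; on $2,000,000,000 that is $269,980,000.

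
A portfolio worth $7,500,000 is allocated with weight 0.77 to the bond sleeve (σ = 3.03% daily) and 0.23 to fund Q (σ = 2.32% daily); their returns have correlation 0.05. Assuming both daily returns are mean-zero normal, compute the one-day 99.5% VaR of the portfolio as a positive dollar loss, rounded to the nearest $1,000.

σ_p² = 0.77²·3.03² + 0.23²·2.32² + 2·0.05·0.77·0.23·3.03·2.32 = 5.8526 (%²).
σ_p = √5.8526 = 2.419%.
At 99.5%, z = 2.576.
VaR = 2.576 × 2.419% = 6.231%; on $7,500,000 that is $467,325.

$467,000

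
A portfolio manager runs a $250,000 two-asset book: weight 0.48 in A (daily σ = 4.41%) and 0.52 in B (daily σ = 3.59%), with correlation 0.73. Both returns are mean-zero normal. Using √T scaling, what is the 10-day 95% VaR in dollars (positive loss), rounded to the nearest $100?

$48,200

σ_p = √(0.48²·4.41² + 0.52²·3.59² + 2·0.73·0.48·0.52·4.41·3.59) = 3.706%.
σ_{10d} = 3.706% × √10 = 11.719%.
z(95%) = 1.645.
VaR = 1.645 × 11.719% = 19.278%; on $250,000 that is $48,195.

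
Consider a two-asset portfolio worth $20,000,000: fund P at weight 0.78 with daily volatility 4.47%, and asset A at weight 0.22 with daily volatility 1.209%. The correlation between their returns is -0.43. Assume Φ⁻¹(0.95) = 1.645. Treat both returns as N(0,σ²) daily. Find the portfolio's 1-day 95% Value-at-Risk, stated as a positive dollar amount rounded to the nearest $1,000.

$1,112,000

σ_p² = 0.78²·4.47² + 0.22²·1.209² + 2·-0.43·0.78·0.22·4.47·1.209 = 11.4296 (%²).
σ_p = √11.4296 = 3.381%.
VaR = 1.645 × 3.381% = 5.562%; on $20,000,000 that is $1,112,400.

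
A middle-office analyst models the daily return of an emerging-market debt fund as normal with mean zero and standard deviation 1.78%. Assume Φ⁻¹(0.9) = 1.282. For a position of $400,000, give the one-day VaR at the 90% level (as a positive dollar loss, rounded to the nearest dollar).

VaR = z·σ = 1.282 × 1.78% = 2.282%.
On $400,000: 0.02282 × $400,000 = $9,128.

$9,128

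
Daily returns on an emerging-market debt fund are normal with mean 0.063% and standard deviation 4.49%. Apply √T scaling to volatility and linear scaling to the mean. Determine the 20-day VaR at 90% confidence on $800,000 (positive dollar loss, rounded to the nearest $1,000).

$196,000

At 90%, z = 1.282.
σ_{20d} = 4.49% × √20 = 20.080%; μ_{20d} = 20 × 0.063% = 1.260%.
VaR = −(1.260%) + 1.282 × 20.080% = 24.483%.
On $800,000: 0.24483 × $800,000 = $195,864.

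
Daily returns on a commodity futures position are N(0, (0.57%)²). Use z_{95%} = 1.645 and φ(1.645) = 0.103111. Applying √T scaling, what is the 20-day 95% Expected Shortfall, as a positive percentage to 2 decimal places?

5.26%

σ_{20d} = 0.57% × √20 = 2.549%.
ES multiplier = φ(z)/(1−α) = 0.103111/0.05 = 2.062.
ES = 2.549% × 2.062 = 5.256%.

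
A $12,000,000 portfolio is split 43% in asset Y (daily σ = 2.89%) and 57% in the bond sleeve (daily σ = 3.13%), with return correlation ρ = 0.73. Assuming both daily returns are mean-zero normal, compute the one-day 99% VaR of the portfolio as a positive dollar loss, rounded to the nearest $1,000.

$788,000

σ_p² = 0.43²·2.89² + 0.57²·3.13² + 2·0.73·0.43·0.57·2.89·3.13 = 7.9643 (%²).
σ_p = √7.9643 = 2.822%.
At 99%, z = 2.326.
VaR = 2.326 × 2.822% = 6.564%; on $12,000,000 that is $787,680.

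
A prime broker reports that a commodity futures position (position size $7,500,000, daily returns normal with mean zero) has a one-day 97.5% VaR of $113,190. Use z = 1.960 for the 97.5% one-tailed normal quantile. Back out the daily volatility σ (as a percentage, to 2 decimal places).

VaR as a fraction: $113,190 / $7,500,000 = 1.509%.
σ = VaR / z = 1.509% / 1.960 = 0.770%.

0.77%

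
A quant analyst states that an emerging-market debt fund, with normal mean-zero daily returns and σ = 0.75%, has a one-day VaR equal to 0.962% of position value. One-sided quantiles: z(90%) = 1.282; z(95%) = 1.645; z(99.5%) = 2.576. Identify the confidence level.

Implied z = VaR/σ = 0.962 / 0.75 = 1.283.
This matches z(90%) = 1.282.

90%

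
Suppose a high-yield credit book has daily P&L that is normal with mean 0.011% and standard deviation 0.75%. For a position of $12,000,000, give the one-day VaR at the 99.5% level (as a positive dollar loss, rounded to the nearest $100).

$230,500

At 99.5% one-sided, z = 2.576.
VaR = −μ + z·σ = −(0.011%) + 2.576 × 0.75% = 1.921%.
On $12,000,000: 0.01921 × $12,000,000 = $230,520.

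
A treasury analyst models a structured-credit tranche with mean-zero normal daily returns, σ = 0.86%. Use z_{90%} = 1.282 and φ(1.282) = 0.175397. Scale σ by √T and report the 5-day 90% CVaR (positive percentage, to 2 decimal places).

3.37%

σ_{5d} = 0.86% × √5 = 1.923%.
ES multiplier = φ(z)/(1−α) = 0.175397/0.1 = 1.754.
ES = 1.923% × 1.754 = 3.373%.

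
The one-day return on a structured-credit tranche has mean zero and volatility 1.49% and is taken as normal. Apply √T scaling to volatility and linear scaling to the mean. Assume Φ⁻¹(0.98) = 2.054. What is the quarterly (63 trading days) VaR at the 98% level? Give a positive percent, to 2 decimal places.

σ_{63d} = 1.49% × √63 = 11.827%.
VaR = 2.054 × 11.827% = 24.293%.

24.29%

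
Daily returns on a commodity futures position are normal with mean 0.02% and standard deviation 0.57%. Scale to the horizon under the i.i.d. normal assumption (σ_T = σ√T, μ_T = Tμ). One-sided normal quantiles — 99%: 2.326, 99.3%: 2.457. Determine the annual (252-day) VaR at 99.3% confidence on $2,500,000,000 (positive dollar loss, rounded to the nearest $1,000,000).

$430,000,000

σ_{252d} = 0.57% × √252 = 9.048%; μ_{252d} = 252 × 0.02% = 5.040%.
VaR = −(5.040%) + 2.457 × 9.048% = 17.191%.
On $2,500,000,000: 0.17191 × $2,500,000,000 = $429,775,000.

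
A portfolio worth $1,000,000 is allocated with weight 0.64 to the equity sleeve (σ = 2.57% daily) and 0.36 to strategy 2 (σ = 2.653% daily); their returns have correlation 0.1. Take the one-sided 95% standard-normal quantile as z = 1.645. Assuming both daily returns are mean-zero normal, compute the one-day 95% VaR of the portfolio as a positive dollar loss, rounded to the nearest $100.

$32,600

σ_p² = 0.64²·2.57² + 0.36²·2.653² + 2·0.1·0.64·0.36·2.57·2.653 = 3.9317 (%²).
σ_p = √3.9317 = 1.983%.
VaR = 1.645 × 1.983% = 3.262%; on $1,000,000 that is $32,620.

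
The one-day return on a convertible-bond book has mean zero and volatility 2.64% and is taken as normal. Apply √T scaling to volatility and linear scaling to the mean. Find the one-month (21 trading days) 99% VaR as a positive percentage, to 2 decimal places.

28.14%

At 99%, z = 2.326.
σ_{21d} = 2.64% × √21 = 12.098%.
VaR = 2.326 × 12.098% = 28.140%.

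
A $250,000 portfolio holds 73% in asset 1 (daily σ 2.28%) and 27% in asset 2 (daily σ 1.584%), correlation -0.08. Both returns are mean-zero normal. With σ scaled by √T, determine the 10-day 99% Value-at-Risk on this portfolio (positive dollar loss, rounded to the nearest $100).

σ_p = √(0.73²·2.28² + 0.27²·1.584² + 2·-0.08·0.73·0.27·2.28·1.584) = 1.685%.
σ_{10d} = 1.685% × √10 = 5.328%.
z(99%) = 2.326.
VaR = 2.326 × 5.328% = 12.393%; on $250,000 that is $30,983.

$31,000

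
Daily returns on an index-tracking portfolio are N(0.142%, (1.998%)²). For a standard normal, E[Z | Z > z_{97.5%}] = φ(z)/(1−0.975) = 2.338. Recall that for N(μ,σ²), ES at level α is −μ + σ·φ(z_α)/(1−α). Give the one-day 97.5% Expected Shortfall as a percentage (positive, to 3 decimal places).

ES = −(0.142%) + 1.998% × 2.338 = 4.529%.

4.529%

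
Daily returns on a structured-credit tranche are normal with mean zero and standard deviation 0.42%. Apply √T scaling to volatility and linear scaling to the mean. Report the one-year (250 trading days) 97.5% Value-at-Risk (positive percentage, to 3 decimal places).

13.016%

At 97.5%, z = 1.960.
σ_{250d} = 0.42% × √250 = 6.641%.
VaR = 1.960 × 6.641% = 13.016%.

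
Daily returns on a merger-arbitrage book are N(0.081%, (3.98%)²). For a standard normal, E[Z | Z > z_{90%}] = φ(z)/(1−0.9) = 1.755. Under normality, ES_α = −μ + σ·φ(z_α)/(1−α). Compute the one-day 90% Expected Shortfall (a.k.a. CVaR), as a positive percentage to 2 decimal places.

ES = −(0.081%) + 3.98% × 1.755 = 6.904%.

6.90%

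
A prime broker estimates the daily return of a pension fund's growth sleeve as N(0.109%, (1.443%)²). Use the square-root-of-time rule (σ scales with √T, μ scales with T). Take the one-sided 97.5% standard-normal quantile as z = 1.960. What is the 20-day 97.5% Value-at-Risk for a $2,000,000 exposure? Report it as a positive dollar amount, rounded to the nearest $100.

$209,400

σ_{20d} = 1.443% × √20 = 6.453%; μ_{20d} = 20 × 0.109% = 2.180%.
VaR = −(2.180%) + 1.960 × 6.453% = 10.468%.
On $2,000,000: 0.10468 × $2,000,000 = $209,360.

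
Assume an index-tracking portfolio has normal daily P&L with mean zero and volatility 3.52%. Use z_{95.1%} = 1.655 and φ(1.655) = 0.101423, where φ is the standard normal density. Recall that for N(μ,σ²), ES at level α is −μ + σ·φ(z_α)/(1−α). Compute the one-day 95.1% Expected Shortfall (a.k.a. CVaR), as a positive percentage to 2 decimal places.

Tail multiplier: φ(z)/(1−α) = 0.101423 / 0.049 = 2.070.
ES = 3.52% × 2.070 = 7.286%.

7.29%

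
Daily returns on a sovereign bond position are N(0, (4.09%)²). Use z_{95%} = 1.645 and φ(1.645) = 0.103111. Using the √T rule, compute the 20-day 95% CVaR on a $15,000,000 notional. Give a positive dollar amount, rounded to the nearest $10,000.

σ_{20d} = 4.09% × √20 = 18.291%.
ES multiplier = φ(z)/(1−α) = 0.103111/0.05 = 2.062.
ES = 18.291% × 2.062 = 37.716%; on $15,000,000: $5,657,400.

$5,660,000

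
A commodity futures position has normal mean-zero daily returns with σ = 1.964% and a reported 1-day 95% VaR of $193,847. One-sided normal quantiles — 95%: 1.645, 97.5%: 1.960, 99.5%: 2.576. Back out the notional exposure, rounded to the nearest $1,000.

VaR as a fraction of value: z·σ = 1.645 × 1.964% = 3.23078%.
Position = $193,847 / 0.0323078 = $6,000,006.

$6,000,000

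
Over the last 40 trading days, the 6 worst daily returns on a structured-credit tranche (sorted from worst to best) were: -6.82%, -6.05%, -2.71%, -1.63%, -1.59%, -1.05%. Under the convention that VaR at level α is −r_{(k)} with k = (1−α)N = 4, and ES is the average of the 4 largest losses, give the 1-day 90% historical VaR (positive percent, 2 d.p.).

1.63%

k = 4; the 4th lowest return is -1.63%, so VaR = 1.63%.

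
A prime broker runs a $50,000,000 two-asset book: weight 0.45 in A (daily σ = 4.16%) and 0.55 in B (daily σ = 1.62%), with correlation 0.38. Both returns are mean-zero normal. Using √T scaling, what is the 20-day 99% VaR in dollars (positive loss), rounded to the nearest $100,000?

σ_p = √(0.45²·4.16² + 0.55²·1.62² + 2·0.38·0.45·0.55·4.16·1.62) = 2.359%.
σ_{20d} = 2.359% × √20 = 10.550%.
z(99%) = 2.326.
VaR = 2.326 × 10.550% = 24.539%; on $50,000,000 that is $12,269,500.

$12,300,000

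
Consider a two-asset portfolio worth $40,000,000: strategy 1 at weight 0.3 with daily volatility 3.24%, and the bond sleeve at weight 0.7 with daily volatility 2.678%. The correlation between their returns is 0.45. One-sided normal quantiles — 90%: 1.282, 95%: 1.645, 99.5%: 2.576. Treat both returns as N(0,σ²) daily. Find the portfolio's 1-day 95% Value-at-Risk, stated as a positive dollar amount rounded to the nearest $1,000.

$1,625,000

σ_p² = 0.3²·3.24² + 0.7²·2.678² + 2·0.45·0.3·0.7·3.24·2.678 = 6.0988 (%²).
σ_p = √6.0988 = 2.470%.
VaR = 1.645 × 2.470% = 4.063%; on $40,000,000 that is $1,625,200.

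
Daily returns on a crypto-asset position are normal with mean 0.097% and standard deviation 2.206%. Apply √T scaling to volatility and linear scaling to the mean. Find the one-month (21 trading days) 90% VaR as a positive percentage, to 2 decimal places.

At 90%, z = 1.282.
σ_{21d} = 2.206% × √21 = 10.109%; μ_{21d} = 21 × 0.097% = 2.037%.
VaR = −(2.037%) + 1.282 × 10.109% = 10.923%.

10.92%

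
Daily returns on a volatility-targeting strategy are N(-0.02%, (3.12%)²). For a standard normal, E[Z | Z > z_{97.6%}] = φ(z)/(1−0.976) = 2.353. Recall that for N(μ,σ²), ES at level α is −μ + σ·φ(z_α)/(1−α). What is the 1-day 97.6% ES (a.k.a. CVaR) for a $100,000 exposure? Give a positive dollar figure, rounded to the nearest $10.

$7,360

ES = −(-0.02%) + 3.12% × 2.353 = 7.361%.
On $100,000: 0.07361 × $100,000 = $7,361.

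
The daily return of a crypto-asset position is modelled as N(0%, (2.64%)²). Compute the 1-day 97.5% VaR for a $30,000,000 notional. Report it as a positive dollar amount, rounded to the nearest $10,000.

$1,550,000

At 97.5% one-sided, z = 1.960.
VaR = z·σ = 1.960 × 2.64% = 5.174%.
On $30,000,000: 0.05174 × $30,000,000 = $1,552,200.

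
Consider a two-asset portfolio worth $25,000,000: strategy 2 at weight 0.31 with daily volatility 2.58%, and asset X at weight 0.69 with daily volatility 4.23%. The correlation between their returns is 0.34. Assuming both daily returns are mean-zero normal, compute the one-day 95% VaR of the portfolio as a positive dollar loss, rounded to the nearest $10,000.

$1,350,000

σ_p² = 0.31²·2.58² + 0.69²·4.23² + 2·0.34·0.31·0.69·2.58·4.23 = 10.7459 (%²).
σ_p = √10.7459 = 3.278%.
At 95%, z = 1.645.
VaR = 1.645 × 3.278% = 5.392%; on $25,000,000 that is $1,348,000.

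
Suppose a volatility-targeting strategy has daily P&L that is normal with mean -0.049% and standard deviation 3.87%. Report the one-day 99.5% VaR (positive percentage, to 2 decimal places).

At 99.5% one-sided, z = 2.576.
VaR = −μ + z·σ = −(-0.049%) + 2.576 × 3.87% = 10.018%.

10.02%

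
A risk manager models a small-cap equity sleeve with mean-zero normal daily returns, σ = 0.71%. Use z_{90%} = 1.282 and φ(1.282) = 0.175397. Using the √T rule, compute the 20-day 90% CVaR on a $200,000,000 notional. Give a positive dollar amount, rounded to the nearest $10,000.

σ_{20d} = 0.71% × √20 = 3.175%.
ES multiplier = φ(z)/(1−α) = 0.175397/0.1 = 1.754.
ES = 3.175% × 1.754 = 5.569%; on $200,000,000: $11,138,000.

$11,140,000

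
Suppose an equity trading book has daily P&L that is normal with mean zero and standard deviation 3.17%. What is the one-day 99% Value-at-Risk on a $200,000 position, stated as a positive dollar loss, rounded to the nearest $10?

$14,750

At 99% one-sided, z = 2.326.
VaR = z·σ = 2.326 × 3.17% = 7.373%.
On $200,000: 0.07373 × $200,000 = $14,746.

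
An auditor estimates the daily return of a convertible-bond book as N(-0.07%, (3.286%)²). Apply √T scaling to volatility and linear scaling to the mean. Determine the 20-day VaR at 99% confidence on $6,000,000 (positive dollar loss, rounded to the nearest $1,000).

At 99%, z = 2.326.
σ_{20d} = 3.286% × √20 = 14.695%; μ_{20d} = 20 × -0.07% = -1.400%.
VaR = −(-1.400%) + 2.326 × 14.695% = 35.581%.
On $6,000,000: 0.35581 × $6,000,000 = $2,134,860.

$2,135,000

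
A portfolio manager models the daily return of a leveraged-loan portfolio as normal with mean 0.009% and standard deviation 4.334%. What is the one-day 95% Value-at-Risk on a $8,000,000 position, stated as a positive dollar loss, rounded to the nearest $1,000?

At 95% one-sided, z = 1.645.
VaR = −μ + z·σ = −(0.009%) + 1.645 × 4.334% = 7.120%.
On $8,000,000: 0.07120 × $8,000,000 = $569,600.

$570,000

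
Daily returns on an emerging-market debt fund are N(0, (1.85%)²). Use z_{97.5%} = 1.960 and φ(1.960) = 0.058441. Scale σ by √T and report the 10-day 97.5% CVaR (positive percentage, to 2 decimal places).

σ_{10d} = 1.85% × √10 = 5.850%.
ES multiplier = φ(z)/(1−α) = 0.058441/0.025 = 2.338.
ES = 5.850% × 2.338 = 13.677%.

13.68%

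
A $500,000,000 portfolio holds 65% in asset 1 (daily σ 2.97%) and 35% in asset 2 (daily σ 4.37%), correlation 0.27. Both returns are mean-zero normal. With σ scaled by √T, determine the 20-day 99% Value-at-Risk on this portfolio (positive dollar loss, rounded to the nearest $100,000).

σ_p = √(0.65²·2.97² + 0.35²·4.37² + 2·0.27·0.65·0.35·2.97·4.37) = 2.768%.
σ_{20d} = 2.768% × √20 = 12.379%.
z(99%) = 2.326.
VaR = 2.326 × 12.379% = 28.794%; on $500,000,000 that is $143,970,000.

$144,000,000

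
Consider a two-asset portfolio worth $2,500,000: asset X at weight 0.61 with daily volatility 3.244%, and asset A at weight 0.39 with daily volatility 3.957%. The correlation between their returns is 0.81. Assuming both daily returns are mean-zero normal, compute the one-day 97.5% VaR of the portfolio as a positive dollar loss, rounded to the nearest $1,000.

$164,000

σ_p² = 0.61²·3.244² + 0.39²·3.957² + 2·0.81·0.61·0.39·3.244·3.957 = 11.2445 (%²).
σ_p = √11.2445 = 3.353%.
At 97.5%, z = 1.960.
VaR = 1.960 × 3.353% = 6.572%; on $2,500,000 that is $164,300.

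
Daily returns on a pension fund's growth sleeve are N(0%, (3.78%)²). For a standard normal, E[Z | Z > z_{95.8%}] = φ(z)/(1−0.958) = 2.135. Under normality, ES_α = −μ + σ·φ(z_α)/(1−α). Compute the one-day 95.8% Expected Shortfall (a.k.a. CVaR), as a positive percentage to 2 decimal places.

8.07%

ES = 3.78% × 2.135 = 8.070%.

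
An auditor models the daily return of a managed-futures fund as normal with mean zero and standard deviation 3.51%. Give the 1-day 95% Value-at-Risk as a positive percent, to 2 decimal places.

5.77%

At 95% one-sided, z = 1.645.
VaR = z·σ = 1.645 × 3.51% = 5.774%.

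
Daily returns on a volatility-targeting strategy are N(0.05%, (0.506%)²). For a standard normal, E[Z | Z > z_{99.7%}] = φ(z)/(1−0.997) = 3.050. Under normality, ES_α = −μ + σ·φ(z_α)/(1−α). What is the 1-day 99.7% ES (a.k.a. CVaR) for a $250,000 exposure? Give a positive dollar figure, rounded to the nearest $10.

ES = −(0.05%) + 0.506% × 3.050 = 1.493%.
On $250,000: 0.01493 × $250,000 = $3,732.

$3,730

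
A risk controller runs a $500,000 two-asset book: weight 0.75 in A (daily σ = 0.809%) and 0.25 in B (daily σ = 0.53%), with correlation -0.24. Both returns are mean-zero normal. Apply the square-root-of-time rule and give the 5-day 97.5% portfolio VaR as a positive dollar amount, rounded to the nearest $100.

σ_p = √(0.75²·0.809² + 0.25²·0.53² + 2·-0.24·0.75·0.25·0.809·0.53) = 0.589%.
σ_{5d} = 0.589% × √5 = 1.317%.
z(97.5%) = 1.960.
VaR = 1.960 × 1.317% = 2.581%; on $500,000 that is $12,905.

$12,900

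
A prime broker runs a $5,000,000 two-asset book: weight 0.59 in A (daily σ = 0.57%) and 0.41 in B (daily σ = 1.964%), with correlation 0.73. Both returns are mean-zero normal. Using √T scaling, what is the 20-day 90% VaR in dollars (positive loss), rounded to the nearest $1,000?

$308,000

σ_p = √(0.59²·0.57² + 0.41²·1.964² + 2·0.73·0.59·0.41·0.57·1.964) = 1.076%.
σ_{20d} = 1.076% × √20 = 4.812%.
z(90%) = 1.282.
VaR = 1.282 × 4.812% = 6.169%; on $5,000,000 that is $308,450.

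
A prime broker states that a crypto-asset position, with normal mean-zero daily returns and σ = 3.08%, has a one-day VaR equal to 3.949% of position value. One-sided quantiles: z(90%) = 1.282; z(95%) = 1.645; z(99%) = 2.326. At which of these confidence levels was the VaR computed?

Implied z = VaR/σ = 3.949 / 3.08 = 1.282.
This matches z(90%) = 1.282.

90%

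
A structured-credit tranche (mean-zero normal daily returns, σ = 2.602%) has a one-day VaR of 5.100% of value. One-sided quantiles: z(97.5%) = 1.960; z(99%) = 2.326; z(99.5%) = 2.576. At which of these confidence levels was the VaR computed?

Implied z = VaR/σ = 5.100 / 2.602 = 1.960.
This matches z(97.5%) = 1.960.

97.5%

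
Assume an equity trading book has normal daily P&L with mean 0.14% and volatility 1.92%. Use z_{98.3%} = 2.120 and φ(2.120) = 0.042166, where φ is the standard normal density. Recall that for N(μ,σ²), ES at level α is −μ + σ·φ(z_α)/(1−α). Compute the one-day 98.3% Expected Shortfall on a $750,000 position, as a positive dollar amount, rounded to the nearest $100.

Tail multiplier: φ(z)/(1−α) = 0.042166 / 0.017 = 2.480.
ES = −(0.14%) + 1.92% × 2.480 = 4.622%.
On $750,000: 0.04622 × $750,000 = $34,665.

$34,700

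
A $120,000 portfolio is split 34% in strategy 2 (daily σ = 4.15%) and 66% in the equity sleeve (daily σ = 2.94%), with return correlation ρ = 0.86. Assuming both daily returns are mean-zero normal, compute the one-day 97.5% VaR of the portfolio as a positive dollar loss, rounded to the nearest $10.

σ_p² = 0.34²·4.15² + 0.66²·2.94² + 2·0.86·0.34·0.66·4.15·2.94 = 10.4653 (%²).
σ_p = √10.4653 = 3.235%.
At 97.5%, z = 1.960.
VaR = 1.960 × 3.235% = 6.341%; on $120,000 that is $7,609.

$7,610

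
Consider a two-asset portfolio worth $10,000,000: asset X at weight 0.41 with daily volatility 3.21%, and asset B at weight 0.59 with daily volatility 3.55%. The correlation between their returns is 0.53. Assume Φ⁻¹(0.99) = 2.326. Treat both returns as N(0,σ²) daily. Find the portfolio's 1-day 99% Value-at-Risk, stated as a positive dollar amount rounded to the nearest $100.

σ_p² = 0.41²·3.21² + 0.59²·3.55² + 2·0.53·0.41·0.59·3.21·3.55 = 9.0410 (%²).
σ_p = √9.0410 = 3.007%.
VaR = 2.326 × 3.007% = 6.994%; on $10,000,000 that is $699,400.

$699,400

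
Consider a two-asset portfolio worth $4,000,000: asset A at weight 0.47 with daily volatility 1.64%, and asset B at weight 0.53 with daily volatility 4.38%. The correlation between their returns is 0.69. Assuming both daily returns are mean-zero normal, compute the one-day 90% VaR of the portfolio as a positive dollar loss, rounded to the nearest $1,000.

$149,000

σ_p² = 0.47²·1.64² + 0.53²·4.38² + 2·0.69·0.47·0.53·1.64·4.38 = 8.4523 (%²).
σ_p = √8.4523 = 2.907%.
At 90%, z = 1.282.
VaR = 1.282 × 2.907% = 3.727%; on $4,000,000 that is $149,080.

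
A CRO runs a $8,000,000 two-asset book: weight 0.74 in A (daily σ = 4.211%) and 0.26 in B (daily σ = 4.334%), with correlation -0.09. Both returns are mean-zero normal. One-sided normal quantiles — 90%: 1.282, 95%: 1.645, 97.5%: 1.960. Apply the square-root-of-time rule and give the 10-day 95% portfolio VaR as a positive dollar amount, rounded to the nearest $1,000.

σ_p = √(0.74²·4.211² + 0.26²·4.334² + 2·-0.09·0.74·0.26·4.211·4.334) = 3.217%.
σ_{10d} = 3.217% × √10 = 10.173%.
VaR = 1.645 × 10.173% = 16.735%; on $8,000,000 that is $1,338,800.

$1,339,000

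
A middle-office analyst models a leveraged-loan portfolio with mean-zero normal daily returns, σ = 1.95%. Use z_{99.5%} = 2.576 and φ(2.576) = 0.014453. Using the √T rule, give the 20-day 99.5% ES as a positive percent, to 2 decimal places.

25.21%

σ_{20d} = 1.95% × √20 = 8.721%.
ES multiplier = φ(z)/(1−α) = 0.014453/0.005 = 2.891.
ES = 8.721% × 2.891 = 25.212%.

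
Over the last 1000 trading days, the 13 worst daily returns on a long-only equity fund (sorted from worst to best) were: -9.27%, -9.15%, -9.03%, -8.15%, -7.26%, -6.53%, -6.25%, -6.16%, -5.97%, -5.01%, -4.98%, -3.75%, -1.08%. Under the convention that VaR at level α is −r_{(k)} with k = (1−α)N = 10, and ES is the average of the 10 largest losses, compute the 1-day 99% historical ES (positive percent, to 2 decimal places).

The 10 worst returns sum to -72.78%.
ES = −(-72.78%) / 10 = 7.278% ≈ 7.28%.

7.28%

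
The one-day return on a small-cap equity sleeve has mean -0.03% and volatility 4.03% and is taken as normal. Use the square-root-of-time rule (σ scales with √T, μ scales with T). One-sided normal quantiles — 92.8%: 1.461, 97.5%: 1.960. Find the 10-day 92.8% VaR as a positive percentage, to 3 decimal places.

σ_{10d} = 4.03% × √10 = 12.744%; μ_{10d} = 10 × -0.03% = -0.300%.
VaR = −(-0.300%) + 1.461 × 12.744% = 18.919%.

18.919%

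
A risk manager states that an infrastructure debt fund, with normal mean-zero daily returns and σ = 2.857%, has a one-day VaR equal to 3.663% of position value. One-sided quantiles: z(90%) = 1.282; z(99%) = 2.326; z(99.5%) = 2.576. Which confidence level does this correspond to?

90%

Implied z = VaR/σ = 3.663 / 2.857 = 1.282.
This matches z(90%) = 1.282.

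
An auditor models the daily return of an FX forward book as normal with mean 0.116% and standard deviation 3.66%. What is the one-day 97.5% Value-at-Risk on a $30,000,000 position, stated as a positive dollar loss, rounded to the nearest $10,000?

$2,120,000

At 97.5% one-sided, z = 1.960.
VaR = −μ + z·σ = −(0.116%) + 1.960 × 3.66% = 7.058%.
On $30,000,000: 0.07058 × $30,000,000 = $2,117,400.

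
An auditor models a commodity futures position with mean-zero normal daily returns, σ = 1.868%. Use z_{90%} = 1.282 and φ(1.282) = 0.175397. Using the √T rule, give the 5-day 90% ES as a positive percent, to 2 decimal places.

σ_{5d} = 1.868% × √5 = 4.177%.
ES multiplier = φ(z)/(1−α) = 0.175397/0.1 = 1.754.
ES = 4.177% × 1.754 = 7.326%.

7.33%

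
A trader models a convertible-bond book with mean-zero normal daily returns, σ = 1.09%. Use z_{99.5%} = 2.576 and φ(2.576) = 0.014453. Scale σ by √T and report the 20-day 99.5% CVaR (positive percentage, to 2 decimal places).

14.09%

σ_{20d} = 1.09% × √20 = 4.875%.
ES multiplier = φ(z)/(1−α) = 0.014453/0.005 = 2.891.
ES = 4.875% × 2.891 = 14.094%.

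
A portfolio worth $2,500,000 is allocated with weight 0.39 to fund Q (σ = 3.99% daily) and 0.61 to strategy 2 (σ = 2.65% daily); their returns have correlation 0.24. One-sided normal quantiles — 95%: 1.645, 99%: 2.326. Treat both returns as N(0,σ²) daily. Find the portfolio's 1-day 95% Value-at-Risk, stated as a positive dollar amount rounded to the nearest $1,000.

σ_p² = 0.39²·3.99² + 0.61²·2.65² + 2·0.24·0.39·0.61·3.99·2.65 = 6.2419 (%²).
σ_p = √6.2419 = 2.498%.
VaR = 1.645 × 2.498% = 4.109%; on $2,500,000 that is $102,725.

$103,000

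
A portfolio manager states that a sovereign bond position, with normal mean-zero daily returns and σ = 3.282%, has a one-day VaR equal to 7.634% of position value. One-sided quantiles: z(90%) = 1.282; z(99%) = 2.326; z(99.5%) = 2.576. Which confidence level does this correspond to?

Implied z = VaR/σ = 7.634 / 3.282 = 2.326.
This matches z(99%) = 2.326.

99%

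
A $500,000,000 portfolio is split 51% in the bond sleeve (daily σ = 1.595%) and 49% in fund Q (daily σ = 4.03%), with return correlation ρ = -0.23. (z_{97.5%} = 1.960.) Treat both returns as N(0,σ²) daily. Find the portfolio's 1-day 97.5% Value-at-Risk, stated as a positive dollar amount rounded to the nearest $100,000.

σ_p² = 0.51²·1.595² + 0.49²·4.03² + 2·-0.23·0.51·0.49·1.595·4.03 = 3.8222 (%²).
σ_p = √3.8222 = 1.955%.
VaR = 1.960 × 1.955% = 3.832%; on $500,000,000 that is $19,160,000.

$19,200,000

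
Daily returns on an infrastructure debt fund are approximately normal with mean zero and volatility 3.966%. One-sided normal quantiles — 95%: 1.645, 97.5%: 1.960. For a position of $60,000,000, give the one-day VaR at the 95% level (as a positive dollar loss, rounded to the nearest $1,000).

$3,914,000

VaR = z·σ = 1.645 × 3.966% = 6.524%.
On $60,000,000: 0.06524 × $60,000,000 = $3,914,400.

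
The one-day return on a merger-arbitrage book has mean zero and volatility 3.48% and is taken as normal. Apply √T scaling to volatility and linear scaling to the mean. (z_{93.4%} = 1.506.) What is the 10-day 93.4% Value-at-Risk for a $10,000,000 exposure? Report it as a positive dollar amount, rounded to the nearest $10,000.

σ_{10d} = 3.48% × √10 = 11.005%.
VaR = 1.506 × 11.005% = 16.574%.
On $10,000,000: 0.16574 × $10,000,000 = $1,657,400.

$1,660,000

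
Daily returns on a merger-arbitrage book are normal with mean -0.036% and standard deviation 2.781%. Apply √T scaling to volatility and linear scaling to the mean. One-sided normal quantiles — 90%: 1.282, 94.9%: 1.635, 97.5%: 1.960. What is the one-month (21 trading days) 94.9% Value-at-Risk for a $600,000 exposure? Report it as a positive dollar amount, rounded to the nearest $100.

$129,600

σ_{21d} = 2.781% × √21 = 12.744%; μ_{21d} = 21 × -0.036% = -0.756%.
VaR = −(-0.756%) + 1.635 × 12.744% = 21.592%.
On $600,000: 0.21592 × $600,000 = $129,552.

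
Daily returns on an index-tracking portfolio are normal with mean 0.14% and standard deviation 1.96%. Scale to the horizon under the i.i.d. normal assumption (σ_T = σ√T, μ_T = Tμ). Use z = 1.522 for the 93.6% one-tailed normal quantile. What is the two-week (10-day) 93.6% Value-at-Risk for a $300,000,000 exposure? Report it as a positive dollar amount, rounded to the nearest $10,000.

σ_{10d} = 1.96% × √10 = 6.198%; μ_{10d} = 10 × 0.14% = 1.400%.
VaR = −(1.400%) + 1.522 × 6.198% = 8.033%.
On $300,000,000: 0.08033 × $300,000,000 = $24,099,000.

$24,100,000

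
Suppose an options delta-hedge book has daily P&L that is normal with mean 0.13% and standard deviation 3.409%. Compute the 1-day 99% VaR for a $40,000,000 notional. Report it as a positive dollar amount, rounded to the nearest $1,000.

At 99% one-sided, z = 2.326.
VaR = −μ + z·σ = −(0.13%) + 2.326 × 3.409% = 7.799%.
On $40,000,000: 0.07799 × $40,000,000 = $3,119,600.

$3,120,000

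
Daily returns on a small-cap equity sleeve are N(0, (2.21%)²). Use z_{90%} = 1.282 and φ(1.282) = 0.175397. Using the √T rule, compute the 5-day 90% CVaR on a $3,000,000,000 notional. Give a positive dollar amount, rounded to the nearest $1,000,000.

$260,000,000

σ_{5d} = 2.21% × √5 = 4.942%.
ES multiplier = φ(z)/(1−α) = 0.175397/0.1 = 1.754.
ES = 4.942% × 1.754 = 8.668%; on $3,000,000,000: $260,040,000.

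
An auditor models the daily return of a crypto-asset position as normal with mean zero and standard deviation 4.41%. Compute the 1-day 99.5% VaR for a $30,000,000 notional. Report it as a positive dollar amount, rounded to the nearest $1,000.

$3,408,000

At 99.5% one-sided, z = 2.576.
VaR = z·σ = 2.576 × 4.41% = 11.360%.
On $30,000,000: 0.11360 × $30,000,000 = $3,408,000.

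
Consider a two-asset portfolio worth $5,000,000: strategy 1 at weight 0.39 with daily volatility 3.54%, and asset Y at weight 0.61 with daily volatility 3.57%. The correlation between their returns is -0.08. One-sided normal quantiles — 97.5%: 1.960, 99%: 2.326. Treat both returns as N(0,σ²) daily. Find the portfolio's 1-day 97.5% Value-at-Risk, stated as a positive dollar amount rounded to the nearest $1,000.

$243,000

σ_p² = 0.39²·3.54² + 0.61²·3.57² + 2·-0.08·0.39·0.61·3.54·3.57 = 6.1674 (%²).
σ_p = √6.1674 = 2.483%.
VaR = 1.960 × 2.483% = 4.867%; on $5,000,000 that is $243,350.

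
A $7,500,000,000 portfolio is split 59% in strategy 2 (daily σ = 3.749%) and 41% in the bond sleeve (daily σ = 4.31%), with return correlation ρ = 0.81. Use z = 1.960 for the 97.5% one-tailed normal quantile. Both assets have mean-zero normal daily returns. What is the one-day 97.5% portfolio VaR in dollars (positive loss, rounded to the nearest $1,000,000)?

σ_p² = 0.59²·3.749² + 0.41²·4.31² + 2·0.81·0.59·0.41·3.749·4.31 = 14.3472 (%²).
σ_p = √14.3472 = 3.788%.
VaR = 1.960 × 3.788% = 7.424%; on $7,500,000,000 that is $556,800,000.

$557,000,000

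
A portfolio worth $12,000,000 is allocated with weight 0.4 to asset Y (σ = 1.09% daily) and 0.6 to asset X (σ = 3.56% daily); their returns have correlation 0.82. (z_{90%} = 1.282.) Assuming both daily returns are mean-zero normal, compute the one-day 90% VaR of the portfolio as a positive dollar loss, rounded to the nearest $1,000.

$386,000

σ_p² = 0.4²·1.09² + 0.6²·3.56² + 2·0.82·0.4·0.6·1.09·3.56 = 6.2799 (%²).
σ_p = √6.2799 = 2.506%.
VaR = 1.282 × 2.506% = 3.213%; on $12,000,000 that is $385,560.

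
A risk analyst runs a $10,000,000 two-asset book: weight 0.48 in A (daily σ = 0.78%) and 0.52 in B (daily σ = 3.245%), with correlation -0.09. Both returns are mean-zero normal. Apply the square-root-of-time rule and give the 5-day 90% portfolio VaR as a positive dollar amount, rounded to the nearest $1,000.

$486,000

σ_p = √(0.48²·0.78² + 0.52²·3.245² + 2·-0.09·0.48·0.52·0.78·3.245) = 1.695%.
σ_{5d} = 1.695% × √5 = 3.790%.
z(90%) = 1.282.
VaR = 1.282 × 3.790% = 4.859%; on $10,000,000 that is $485,900.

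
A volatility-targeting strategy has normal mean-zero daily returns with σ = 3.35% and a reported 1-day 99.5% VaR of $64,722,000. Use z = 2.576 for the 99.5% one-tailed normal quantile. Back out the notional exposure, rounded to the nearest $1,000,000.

VaR as a fraction of value: z·σ = 2.576 × 3.35% = 8.6296%.
Position = $64,722,000 / 0.086296 = $750,000,000.

$750,000,000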